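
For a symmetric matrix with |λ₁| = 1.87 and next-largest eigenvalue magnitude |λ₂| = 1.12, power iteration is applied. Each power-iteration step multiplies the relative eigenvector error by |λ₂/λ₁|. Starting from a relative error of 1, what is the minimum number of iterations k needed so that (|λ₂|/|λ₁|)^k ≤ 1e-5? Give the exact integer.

|λ₂/λ₁| = 1.12/1.87 = 0.59893
Need k ≥ ln(1e-5) / ln(0.59893) = -11.5129 / -0.5126 ≈ 22.459
Smallest integer k satisfying the bound: 23

23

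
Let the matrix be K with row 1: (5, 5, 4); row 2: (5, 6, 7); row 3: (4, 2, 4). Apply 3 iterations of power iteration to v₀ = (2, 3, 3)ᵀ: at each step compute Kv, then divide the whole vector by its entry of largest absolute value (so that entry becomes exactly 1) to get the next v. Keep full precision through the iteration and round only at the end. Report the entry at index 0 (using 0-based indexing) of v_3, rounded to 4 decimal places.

0.8117

Kv0 = (37.00000, 49.00000, 26.00000); divide by 49.00000 → v1 = (0.75510, 1.00000, 0.53061)
Kv1 = (10.89796, 13.48980, 7.14286); divide by 13.48980 → v2 = (0.80787, 1.00000, 0.52950)
Kv2 = (11.15734, 13.74584, 7.34947); divide by 13.74584 → v3 = (0.81169, 1.00000, 0.53467)
Requested entry of v3: 7375/9086 = 0.8117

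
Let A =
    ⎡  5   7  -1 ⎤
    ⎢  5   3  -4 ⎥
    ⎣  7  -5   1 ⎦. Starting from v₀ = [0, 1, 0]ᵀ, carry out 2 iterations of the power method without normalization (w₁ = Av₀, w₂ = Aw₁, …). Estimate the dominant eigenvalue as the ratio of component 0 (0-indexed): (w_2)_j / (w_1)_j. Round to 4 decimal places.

w1 = Av₀ = (5·0 + 7·1 + (-1)·0; 5·0 + 3·1 + (-4)·0; 7·0 + (-5)·1 + 1·0) = (7, 3, -5)
w2 = Aw1 = (5·7 + 7·3 + (-1)·(-5); 5·7 + 3·3 + (-4)·(-5); 7·7 + (-5)·3 + 1·(-5)) = (61, 64, 29)
Ratio at component: 61 / 7 = 8.7143

λ ≈ 8.7143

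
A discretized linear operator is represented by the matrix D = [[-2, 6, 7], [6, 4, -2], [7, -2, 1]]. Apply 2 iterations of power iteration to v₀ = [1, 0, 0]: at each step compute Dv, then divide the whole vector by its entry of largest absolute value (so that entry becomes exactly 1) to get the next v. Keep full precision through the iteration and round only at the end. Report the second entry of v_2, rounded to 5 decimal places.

Dv0 = (-2.000000, 6.000000, 7.000000); divide by 7.000000 → v1 = (-0.285714, 0.857143, 1.000000)
Dv1 = (12.714286, -0.285714, -2.714286); divide by 12.714286 → v2 = (1.000000, -0.022472, -0.213483)
Requested entry of v2: -2/89 = -0.02247

-0.02247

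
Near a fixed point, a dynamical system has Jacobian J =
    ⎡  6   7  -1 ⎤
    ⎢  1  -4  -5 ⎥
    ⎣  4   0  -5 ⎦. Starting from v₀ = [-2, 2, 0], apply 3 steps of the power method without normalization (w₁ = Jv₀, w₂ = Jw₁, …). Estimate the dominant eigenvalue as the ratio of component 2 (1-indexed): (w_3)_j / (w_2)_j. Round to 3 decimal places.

w1 = Jv₀ = (6·(-2) + 7·2 + (-1)·0; 1·(-2) + (-4)·2 + (-5)·0; 4·(-2) + 0·2 + (-5)·0) = (2, -10, -8)
w2 = Jw1 = (6·2 + 7·(-10) + (-1)·(-8); 1·2 + (-4)·(-10) + (-5)·(-8); 4·2 + 0·(-10) + (-5)·(-8)) = (-50, 82, 48)
w3 = Jw2 = (226, -618, -440)
Ratio at component: -618 / 82 = -7.537

λ ≈ -7.537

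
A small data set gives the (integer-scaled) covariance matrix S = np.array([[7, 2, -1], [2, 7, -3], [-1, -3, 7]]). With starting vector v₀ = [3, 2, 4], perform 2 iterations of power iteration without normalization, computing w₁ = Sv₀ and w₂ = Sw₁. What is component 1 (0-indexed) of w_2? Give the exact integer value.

41

w1 = Sv₀ = (7·3 + 2·2 + (-1)·4; 2·3 + 7·2 + (-3)·4; (-1)·3 + (-3)·2 + 7·4) = (21, 8, 19)
w2 = Sw1 = (7·21 + 2·8 + (-1)·19; 2·21 + 7·8 + (-3)·19; (-1)·21 + (-3)·8 + 7·19) = (144, 41, 88)
The requested component of w2 is 41.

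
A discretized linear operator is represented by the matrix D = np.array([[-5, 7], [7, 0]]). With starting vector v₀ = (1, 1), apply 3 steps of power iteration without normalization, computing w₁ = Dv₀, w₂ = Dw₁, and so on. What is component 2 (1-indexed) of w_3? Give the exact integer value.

273

w1 = Dv₀ = ((-5)·1 + 7·1; 7·1 + 0·1) = (2, 7)
w2 = Dw1 = ((-5)·2 + 7·7; 7·2 + 0·7) = (39, 14)
w3 = Dw2 = (-97, 273)
The requested component of w3 is 273.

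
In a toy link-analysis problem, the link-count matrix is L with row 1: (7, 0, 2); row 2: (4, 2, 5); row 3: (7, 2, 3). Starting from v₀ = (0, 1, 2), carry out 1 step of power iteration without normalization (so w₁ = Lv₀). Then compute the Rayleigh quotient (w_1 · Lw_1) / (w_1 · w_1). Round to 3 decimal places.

w1 = Lv₀ = (4, 12, 8)
Lw1 = (44, 80, 76)
w1·Lw1 = 4·44 + 12·80 + 8·76 = 1744; w1·w1 = 4·4 + 12·12 + 8·8 = 224
λ ≈ 1744/224 = 7.786

λ ≈ 7.786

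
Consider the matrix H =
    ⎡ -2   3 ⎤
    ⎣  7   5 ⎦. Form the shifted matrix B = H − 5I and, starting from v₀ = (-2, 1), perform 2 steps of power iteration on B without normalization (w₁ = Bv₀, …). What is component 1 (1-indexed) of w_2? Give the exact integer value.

B = H − 5I has rows (-7, 3); (7, 0)
w1 = Bv₀ = (17, -14)
w2 = Bw1 = (-161, 119)
Requested component of w2: -161

-161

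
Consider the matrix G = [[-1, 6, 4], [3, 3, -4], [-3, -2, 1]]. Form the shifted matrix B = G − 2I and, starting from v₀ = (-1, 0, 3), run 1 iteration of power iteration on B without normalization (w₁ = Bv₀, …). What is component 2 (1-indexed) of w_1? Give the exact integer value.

-15

B = G − 2I has rows (-3, 6, 4); (3, 1, -4); (-3, -2, -1)
w1 = Bv₀ = ((-3)·(-1) + 6·0 + 4·3; 3·(-1) + 1·0 + (-4)·3; (-3)·(-1) + (-2)·0 + (-1)·3) = (15, -15, 0)
Requested component of w1: -15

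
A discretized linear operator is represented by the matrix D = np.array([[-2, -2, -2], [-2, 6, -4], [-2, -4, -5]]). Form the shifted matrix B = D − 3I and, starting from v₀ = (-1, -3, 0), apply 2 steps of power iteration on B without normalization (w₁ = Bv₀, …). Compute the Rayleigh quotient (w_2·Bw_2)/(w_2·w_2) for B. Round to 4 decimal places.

μ ≈ -8.7147

B = D − 3I has rows (-5, -2, -2); (-2, 3, -4); (-2, -4, -8)
w1 = Bv₀ = (11, -7, 14)
w2 = Bw1 = (-69, -99, -106)
Bw2 = (755, 265, 1382)
w2·Bw2 = -224822; w2·w2 = 25798; μ ≈ -224822/25798 = -8.7147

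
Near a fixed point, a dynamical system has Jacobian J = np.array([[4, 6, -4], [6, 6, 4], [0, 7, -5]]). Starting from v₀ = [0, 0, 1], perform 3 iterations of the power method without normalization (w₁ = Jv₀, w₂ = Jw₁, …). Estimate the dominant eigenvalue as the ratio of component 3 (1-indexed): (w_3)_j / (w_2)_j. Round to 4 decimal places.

w1 = Jv₀ = (-4, 4, -5)
w2 = Jw1 = (28, -20, 53)
w3 = Jw2 = (-220, 260, -405)
Ratio at component: -405 / 53 = -7.6415

-7.6415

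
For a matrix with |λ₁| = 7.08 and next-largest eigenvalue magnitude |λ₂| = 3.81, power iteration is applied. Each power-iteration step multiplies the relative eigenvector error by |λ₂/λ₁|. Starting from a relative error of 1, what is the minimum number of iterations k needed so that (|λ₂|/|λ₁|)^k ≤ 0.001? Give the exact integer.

|λ₂/λ₁| = 3.81/7.08 = 0.53814
Need k ≥ ln(0.001) / ln(0.53814) = -6.9078 / -0.6196 ≈ 11.148
Smallest integer k satisfying the bound: 12

12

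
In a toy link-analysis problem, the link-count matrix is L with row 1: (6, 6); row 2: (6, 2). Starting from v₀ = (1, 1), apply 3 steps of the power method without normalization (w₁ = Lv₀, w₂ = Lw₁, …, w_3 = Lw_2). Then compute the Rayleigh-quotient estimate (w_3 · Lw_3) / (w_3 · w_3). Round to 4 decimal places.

10.3245

w1 = Lv₀ = (6·1 + 6·1; 6·1 + 2·1) = (12, 8)
w2 = Lw1 = (6·12 + 6·8; 6·12 + 2·8) = (120, 88)
w3 = Lw2 = (1248, 896)
Lw3 = (12864, 9280)
w3·Lw3 = 1248·12864 + 896·9280 = 24369152; w3·w3 = 1248·1248 + 896·896 = 2360320
λ ≈ 24369152/2360320 = 10.3245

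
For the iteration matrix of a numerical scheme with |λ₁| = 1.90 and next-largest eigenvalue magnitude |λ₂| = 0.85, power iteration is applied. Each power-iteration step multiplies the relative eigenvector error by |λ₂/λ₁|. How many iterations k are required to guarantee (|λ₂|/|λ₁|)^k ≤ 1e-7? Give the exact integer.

|λ₂/λ₁| = 0.85/1.90 = 0.44737
Need k ≥ ln(1e-7) / ln(0.44737) = -16.1181 / -0.8044 ≈ 20.038
Smallest integer k satisfying the bound: 21

21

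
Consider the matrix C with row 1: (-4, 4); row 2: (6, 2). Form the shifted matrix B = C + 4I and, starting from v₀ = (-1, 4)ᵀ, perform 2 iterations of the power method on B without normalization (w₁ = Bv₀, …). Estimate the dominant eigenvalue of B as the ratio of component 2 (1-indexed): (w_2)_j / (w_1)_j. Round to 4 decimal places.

μ ≈ 11.3333

B = C + 4I has rows (0, 4); (6, 6)
w1 = Bv₀ = (0·(-1) + 4·4; 6·(-1) + 6·4) = (16, 18)
w2 = Bw1 = (0·16 + 4·18; 6·16 + 6·18) = (72, 204)
Ratio: 204/18 = 11.3333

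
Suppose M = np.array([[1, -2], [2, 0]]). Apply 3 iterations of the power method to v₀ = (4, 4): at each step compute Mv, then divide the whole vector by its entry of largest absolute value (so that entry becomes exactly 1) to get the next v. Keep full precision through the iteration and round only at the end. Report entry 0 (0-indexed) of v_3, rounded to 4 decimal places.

Mv0 = (-4.00000, 8.00000); divide by 8.00000 → v1 = (-0.50000, 1.00000)
Mv1 = (-2.50000, -1.00000); divide by -2.50000 → v2 = (1.00000, 0.40000)
Mv2 = (0.20000, 2.00000); divide by 2.00000 → v3 = (0.10000, 1.00000)
Requested entry of v3: -4/-40 = 0.1000

0.1000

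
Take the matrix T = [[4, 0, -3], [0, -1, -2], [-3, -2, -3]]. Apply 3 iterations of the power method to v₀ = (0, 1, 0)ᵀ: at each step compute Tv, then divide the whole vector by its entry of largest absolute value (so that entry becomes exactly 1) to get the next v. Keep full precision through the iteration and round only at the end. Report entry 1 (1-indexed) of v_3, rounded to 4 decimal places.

0.0000

Tv0 = (0.00000, -1.00000, -2.00000); divide by -2.00000 → v1 = (0.00000, 0.50000, 1.00000)
Tv1 = (-3.00000, -2.50000, -4.00000); divide by -4.00000 → v2 = (0.75000, 0.62500, 1.00000)
Tv2 = (0.00000, -2.62500, -6.50000); divide by -6.50000 → v3 = (0.00000, 0.40385, 1.00000)
Requested entry of v3: 0/-52 = 0.0000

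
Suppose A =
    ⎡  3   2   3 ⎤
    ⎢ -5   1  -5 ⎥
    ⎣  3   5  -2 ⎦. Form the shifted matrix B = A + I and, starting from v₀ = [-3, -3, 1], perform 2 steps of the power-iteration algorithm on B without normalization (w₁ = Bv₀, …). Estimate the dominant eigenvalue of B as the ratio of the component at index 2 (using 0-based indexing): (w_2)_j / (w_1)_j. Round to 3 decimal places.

μ ≈ 0.000

B = A + I has rows (4, 2, 3); (-5, 2, -5); (3, 5, -1)
w1 = Bv₀ = (-15, 4, -25)
w2 = Bw1 = (-127, 208, 0)
Ratio: 0/-25 = 0.000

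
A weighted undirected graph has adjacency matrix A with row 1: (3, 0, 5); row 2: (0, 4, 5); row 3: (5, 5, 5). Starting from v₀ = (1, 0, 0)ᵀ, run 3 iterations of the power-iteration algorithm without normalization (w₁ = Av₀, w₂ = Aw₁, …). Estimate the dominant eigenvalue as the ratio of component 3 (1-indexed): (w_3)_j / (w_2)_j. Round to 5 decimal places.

w1 = Av₀ = (3·1 + 0·0 + 5·0; 0·1 + 4·0 + 5·0; 5·1 + 5·0 + 5·0) = (3, 0, 5)
w2 = Aw1 = (3·3 + 0·0 + 5·5; 0·3 + 4·0 + 5·5; 5·3 + 5·0 + 5·5) = (34, 25, 40)
w3 = Aw2 = (302, 300, 495)
Ratio at component: 495 / 40 = 12.37500

12.37500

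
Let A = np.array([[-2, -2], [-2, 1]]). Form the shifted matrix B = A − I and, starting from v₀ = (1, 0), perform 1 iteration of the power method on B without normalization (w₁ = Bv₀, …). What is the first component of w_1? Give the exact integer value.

-3

B = A − I has rows (-3, -2); (-2, 0)
w1 = Bv₀ = ((-3)·1 + (-2)·0; (-2)·1 + 0·0) = (-3, -2)
Requested component of w1: -3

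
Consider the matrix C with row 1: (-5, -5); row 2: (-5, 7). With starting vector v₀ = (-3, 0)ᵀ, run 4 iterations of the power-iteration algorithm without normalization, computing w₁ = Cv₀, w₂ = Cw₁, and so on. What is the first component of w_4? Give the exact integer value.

-7800

w1 = Cv₀ = ((-5)·(-3) + (-5)·0; (-5)·(-3) + 7·0) = (15, 15)
w2 = Cw1 = ((-5)·15 + (-5)·15; (-5)·15 + 7·15) = (-150, 30)
w3 = Cw2 = (600, 960)
w4 = Cw3 = (-7800, 3720)
The requested component of w4 is -7800.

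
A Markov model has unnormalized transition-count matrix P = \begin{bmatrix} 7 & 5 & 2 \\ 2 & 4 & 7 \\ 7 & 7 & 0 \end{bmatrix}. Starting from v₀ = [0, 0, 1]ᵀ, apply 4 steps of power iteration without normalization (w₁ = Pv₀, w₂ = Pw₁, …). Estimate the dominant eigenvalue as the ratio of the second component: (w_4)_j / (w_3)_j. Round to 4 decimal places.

λ ≈ 11.8366

w1 = Pv₀ = (7·0 + 5·0 + 2·1; 2·0 + 4·0 + 7·1; 7·0 + 7·0 + 0·1) = (2, 7, 0)
w2 = Pw1 = (7·2 + 5·7 + 2·0; 2·2 + 4·7 + 7·0; 7·2 + 7·7 + 0·0) = (49, 32, 63)
w3 = Pw2 = (629, 667, 567)
w4 = Pw3 = (8872, 7895, 9072)
Ratio at component: 7895 / 667 = 11.8366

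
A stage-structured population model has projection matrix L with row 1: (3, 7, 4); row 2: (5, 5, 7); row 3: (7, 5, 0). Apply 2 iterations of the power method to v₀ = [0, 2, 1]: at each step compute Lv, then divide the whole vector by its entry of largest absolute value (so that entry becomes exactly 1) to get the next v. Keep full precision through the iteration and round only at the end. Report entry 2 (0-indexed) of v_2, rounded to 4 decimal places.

0.8612

Lv0 = (18.00000, 17.00000, 10.00000); divide by 18.00000 → v1 = (1.00000, 0.94444, 0.55556)
Lv1 = (11.83333, 13.61111, 11.72222); divide by 13.61111 → v2 = (0.86939, 1.00000, 0.86122)
Requested entry of v2: 211/245 = 0.8612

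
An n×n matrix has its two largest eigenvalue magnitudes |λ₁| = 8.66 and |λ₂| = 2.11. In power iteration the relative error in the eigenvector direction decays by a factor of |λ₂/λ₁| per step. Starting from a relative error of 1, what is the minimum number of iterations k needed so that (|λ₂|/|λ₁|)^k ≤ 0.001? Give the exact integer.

|λ₂/λ₁| = 2.11/8.66 = 0.24365
Need k ≥ ln(0.001) / ln(0.24365) = -6.9078 / -1.4120 ≈ 4.892
Smallest integer k satisfying the bound: 5

5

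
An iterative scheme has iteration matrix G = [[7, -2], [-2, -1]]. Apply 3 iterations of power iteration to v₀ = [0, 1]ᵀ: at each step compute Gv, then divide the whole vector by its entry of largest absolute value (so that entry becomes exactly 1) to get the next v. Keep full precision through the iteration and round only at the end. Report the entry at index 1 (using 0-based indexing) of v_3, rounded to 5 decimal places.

Gv0 = (-2.000000, -1.000000); divide by -2.000000 → v1 = (1.000000, 0.500000)
Gv1 = (6.000000, -2.500000); divide by 6.000000 → v2 = (1.000000, -0.416667)
Gv2 = (7.833333, -1.583333); divide by 7.833333 → v3 = (1.000000, -0.202128)
Requested entry of v3: 19/-94 = -0.20213

-0.20213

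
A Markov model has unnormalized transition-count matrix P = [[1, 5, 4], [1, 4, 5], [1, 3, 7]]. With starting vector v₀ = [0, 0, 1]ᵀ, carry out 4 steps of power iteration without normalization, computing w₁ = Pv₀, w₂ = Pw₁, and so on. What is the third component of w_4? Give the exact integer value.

7493

w1 = Pv₀ = (4, 5, 7)
w2 = Pw1 = (57, 59, 68)
w3 = Pw2 = (624, 633, 710)
w4 = Pw3 = (6629, 6706, 7493)
The requested component of w4 is 7493.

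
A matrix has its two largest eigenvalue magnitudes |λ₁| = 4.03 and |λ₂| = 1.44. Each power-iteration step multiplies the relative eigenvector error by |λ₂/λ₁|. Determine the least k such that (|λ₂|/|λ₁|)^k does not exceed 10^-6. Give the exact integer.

14

|λ₂/λ₁| = 1.44/4.03 = 0.35732
Need k ≥ ln(10^-6) / ln(0.35732) = -13.8155 / -1.0291 ≈ 13.425
Smallest integer k satisfying the bound: 14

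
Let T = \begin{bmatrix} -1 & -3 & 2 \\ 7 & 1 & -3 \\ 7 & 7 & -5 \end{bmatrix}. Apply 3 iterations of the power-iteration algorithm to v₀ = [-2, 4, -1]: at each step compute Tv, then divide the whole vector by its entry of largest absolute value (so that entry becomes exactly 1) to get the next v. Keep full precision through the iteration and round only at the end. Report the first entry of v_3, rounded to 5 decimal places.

Tv0 = (-12.000000, -7.000000, 19.000000); divide by 19.000000 → v1 = (-0.631579, -0.368421, 1.000000)
Tv1 = (3.736842, -7.789474, -12.000000); divide by -12.000000 → v2 = (-0.311404, 0.649123, 1.000000)
Tv2 = (0.364035, -4.530702, -2.635965); divide by -4.530702 → v3 = (-0.080348, 1.000000, 0.581801)
Requested entry of v3: -83/1033 = -0.08035

-0.08035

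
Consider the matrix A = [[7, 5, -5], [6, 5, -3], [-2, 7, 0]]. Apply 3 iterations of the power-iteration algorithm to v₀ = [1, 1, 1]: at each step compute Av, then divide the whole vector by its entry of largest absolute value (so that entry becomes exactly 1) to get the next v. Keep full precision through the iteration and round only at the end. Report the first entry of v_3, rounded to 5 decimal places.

Av0 = (7.000000, 8.000000, 5.000000); divide by 8.000000 → v1 = (0.875000, 1.000000, 0.625000)
Av1 = (8.000000, 8.375000, 5.250000); divide by 8.375000 → v2 = (0.955224, 1.000000, 0.626866)
Av2 = (8.552239, 8.850746, 5.089552); divide by 8.850746 → v3 = (0.966273, 1.000000, 0.575042)
Requested entry of v3: 573/593 = 0.96627

0.96627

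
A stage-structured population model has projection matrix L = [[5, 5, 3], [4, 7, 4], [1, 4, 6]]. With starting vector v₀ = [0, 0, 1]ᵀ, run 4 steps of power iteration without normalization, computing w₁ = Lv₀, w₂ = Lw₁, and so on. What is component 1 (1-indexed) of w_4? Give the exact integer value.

10067

w1 = Lv₀ = (5·0 + 5·0 + 3·1; 4·0 + 7·0 + 4·1; 1·0 + 4·0 + 6·1) = (3, 4, 6)
w2 = Lw1 = (5·3 + 5·4 + 3·6; 4·3 + 7·4 + 4·6; 1·3 + 4·4 + 6·6) = (53, 64, 55)
w3 = Lw2 = (750, 880, 639)
w4 = Lw3 = (10067, 11716, 8104)
The requested component of w4 is 10067.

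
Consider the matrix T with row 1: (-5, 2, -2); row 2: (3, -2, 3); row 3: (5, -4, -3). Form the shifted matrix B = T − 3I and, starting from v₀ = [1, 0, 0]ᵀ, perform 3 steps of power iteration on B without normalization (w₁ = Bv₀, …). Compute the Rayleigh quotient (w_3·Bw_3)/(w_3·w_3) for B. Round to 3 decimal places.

B = T − 3I has rows (-8, 2, -2); (3, -5, 3); (5, -4, -6)
w1 = Bv₀ = (-8, 3, 5)
w2 = Bw1 = (60, -24, -82)
w3 = Bw2 = (-364, 54, 888)
Bw3 = (1244, 1302, -7364)
w3·Bw3 = -6921740; w3·w3 = 923956; μ ≈ -6921740/923956 = -7.491

μ ≈ -7.491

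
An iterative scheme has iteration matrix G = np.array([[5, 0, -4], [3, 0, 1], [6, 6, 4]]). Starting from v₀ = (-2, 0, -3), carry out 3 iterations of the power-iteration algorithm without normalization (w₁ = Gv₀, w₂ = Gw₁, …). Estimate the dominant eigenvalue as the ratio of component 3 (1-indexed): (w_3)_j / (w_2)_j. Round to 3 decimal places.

w1 = Gv₀ = (5·(-2) + 0·0 + (-4)·(-3); 3·(-2) + 0·0 + 1·(-3); 6·(-2) + 6·0 + 4·(-3)) = (2, -9, -24)
w2 = Gw1 = (5·2 + 0·(-9) + (-4)·(-24); 3·2 + 0·(-9) + 1·(-24); 6·2 + 6·(-9) + 4·(-24)) = (106, -18, -138)
w3 = Gw2 = (1082, 180, -24)
Ratio at component: -24 / -138 = 0.174

λ ≈ 0.174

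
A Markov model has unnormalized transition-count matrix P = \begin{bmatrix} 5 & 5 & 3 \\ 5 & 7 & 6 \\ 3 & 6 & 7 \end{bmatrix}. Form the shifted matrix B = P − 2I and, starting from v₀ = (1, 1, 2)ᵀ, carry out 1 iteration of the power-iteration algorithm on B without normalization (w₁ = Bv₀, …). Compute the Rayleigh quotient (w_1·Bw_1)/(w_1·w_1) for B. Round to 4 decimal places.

μ ≈ 13.9337

B = P − 2I has rows (3, 5, 3); (5, 5, 6); (3, 6, 5)
w1 = Bv₀ = (14, 22, 19)
Bw1 = (209, 294, 269)
w1·Bw1 = 14505; w1·w1 = 1041; μ ≈ 14505/1041 = 13.9337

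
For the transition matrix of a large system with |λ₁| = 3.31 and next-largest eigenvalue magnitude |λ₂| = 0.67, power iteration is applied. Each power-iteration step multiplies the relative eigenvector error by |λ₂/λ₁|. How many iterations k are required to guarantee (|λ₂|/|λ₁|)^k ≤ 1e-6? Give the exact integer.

9

|λ₂/λ₁| = 0.67/3.31 = 0.20242
Need k ≥ ln(1e-6) / ln(0.20242) = -13.8155 / -1.5974 ≈ 8.649
Smallest integer k satisfying the bound: 9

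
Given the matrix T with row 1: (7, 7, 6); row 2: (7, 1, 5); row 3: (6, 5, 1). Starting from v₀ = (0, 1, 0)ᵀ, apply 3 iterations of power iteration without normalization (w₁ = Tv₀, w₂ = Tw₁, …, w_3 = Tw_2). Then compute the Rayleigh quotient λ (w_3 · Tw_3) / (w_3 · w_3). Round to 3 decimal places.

w1 = Tv₀ = (7·0 + 7·1 + 6·0; 7·0 + 1·1 + 5·0; 6·0 + 5·1 + 1·0) = (7, 1, 5)
w2 = Tw1 = (7·7 + 7·1 + 6·5; 7·7 + 1·1 + 5·5; 6·7 + 5·1 + 1·5) = (86, 75, 52)
w3 = Tw2 = (1439, 937, 943)
Tw3 = (22290, 15725, 14262)
w3·Tw3 = 1439·22290 + 937·15725 + 943·14262 = 60258701; w3·w3 = 1439·1439 + 937·937 + 943·943 = 3837939
λ ≈ 60258701/3837939 = 15.701

λ ≈ 15.701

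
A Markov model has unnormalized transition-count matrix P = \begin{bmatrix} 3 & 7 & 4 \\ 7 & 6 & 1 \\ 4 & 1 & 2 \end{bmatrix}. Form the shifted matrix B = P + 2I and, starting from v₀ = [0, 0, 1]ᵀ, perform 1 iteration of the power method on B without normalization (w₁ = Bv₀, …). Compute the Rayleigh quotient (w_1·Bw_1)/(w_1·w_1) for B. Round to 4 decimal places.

μ ≈ 10.4242

B = P + 2I has rows (5, 7, 4); (7, 8, 1); (4, 1, 4)
w1 = Bv₀ = (4, 1, 4)
Bw1 = (43, 40, 33)
w1·Bw1 = 344; w1·w1 = 33; μ ≈ 344/33 = 10.4242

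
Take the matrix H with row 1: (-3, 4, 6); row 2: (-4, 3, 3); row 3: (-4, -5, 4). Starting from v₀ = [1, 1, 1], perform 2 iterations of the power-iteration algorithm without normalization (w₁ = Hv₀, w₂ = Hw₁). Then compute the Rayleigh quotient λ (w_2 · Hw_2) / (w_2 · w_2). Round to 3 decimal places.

w1 = Hv₀ = ((-3)·1 + 4·1 + 6·1; (-4)·1 + 3·1 + 3·1; (-4)·1 + (-5)·1 + 4·1) = (7, 2, -5)
w2 = Hw1 = ((-3)·7 + 4·2 + 6·(-5); (-4)·7 + 3·2 + 3·(-5); (-4)·7 + (-5)·2 + 4·(-5)) = (-43, -37, -58)
Hw2 = (-367, -113, 125)
w2·Hw2 = (-43)·(-367) + (-37)·(-113) + (-58)·125 = 12712; w2·w2 = (-43)·(-43) + (-37)·(-37) + (-58)·(-58) = 6582
λ ≈ 12712/6582 = 1.931

1.931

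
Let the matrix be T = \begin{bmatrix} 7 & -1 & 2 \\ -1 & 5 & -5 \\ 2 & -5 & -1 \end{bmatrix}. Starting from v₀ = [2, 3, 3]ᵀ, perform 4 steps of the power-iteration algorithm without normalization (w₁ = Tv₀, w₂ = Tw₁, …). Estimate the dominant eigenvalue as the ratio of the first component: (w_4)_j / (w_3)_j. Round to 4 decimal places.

w1 = Tv₀ = (7·2 + (-1)·3 + 2·3; (-1)·2 + 5·3 + (-5)·3; 2·2 + (-5)·3 + (-1)·3) = (17, -2, -14)
w2 = Tw1 = (7·17 + (-1)·(-2) + 2·(-14); (-1)·17 + 5·(-2) + (-5)·(-14); 2·17 + (-5)·(-2) + (-1)·(-14)) = (93, 43, 58)
w3 = Tw2 = (724, -168, -87)
w4 = Tw3 = (5062, -1129, 2375)
Ratio at component: 5062 / 724 = 6.9917

6.9917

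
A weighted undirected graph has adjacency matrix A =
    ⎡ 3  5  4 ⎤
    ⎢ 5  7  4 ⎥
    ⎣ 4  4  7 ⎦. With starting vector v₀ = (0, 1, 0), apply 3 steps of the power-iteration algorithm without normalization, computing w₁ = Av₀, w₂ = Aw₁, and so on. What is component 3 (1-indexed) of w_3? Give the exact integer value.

1156

w1 = Av₀ = (5, 7, 4)
w2 = Aw1 = (66, 90, 76)
w3 = Aw2 = (952, 1264, 1156)
The requested component of w3 is 1156.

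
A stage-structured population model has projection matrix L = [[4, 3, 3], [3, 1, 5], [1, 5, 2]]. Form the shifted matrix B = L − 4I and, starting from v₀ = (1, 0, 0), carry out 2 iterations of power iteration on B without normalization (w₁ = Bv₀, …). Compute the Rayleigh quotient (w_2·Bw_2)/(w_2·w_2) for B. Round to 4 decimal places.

-1.7325

B = L − 4I has rows (0, 3, 3); (3, -3, 5); (1, 5, -2)
w1 = Bv₀ = (0·1 + 3·0 + 3·0; 3·1 + (-3)·0 + 5·0; 1·1 + 5·0 + (-2)·0) = (0, 3, 1)
w2 = Bw1 = (0·0 + 3·3 + 3·1; 3·0 + (-3)·3 + 5·1; 1·0 + 5·3 + (-2)·1) = (12, -4, 13)
Bw2 = (27, 113, -34)
w2·Bw2 = -570; w2·w2 = 329; μ ≈ -570/329 = -1.7325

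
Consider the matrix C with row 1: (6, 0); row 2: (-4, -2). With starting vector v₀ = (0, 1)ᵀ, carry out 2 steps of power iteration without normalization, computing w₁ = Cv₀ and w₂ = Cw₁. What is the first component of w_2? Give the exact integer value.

0

w1 = Cv₀ = (6·0 + 0·1; (-4)·0 + (-2)·1) = (0, -2)
w2 = Cw1 = (6·0 + 0·(-2); (-4)·0 + (-2)·(-2)) = (0, 4)
The requested component of w2 is 0.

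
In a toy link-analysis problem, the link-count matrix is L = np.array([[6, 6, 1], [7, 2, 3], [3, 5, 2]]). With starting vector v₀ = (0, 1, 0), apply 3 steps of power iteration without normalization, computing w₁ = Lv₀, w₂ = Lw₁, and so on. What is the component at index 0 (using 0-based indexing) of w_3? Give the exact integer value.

722

w1 = Lv₀ = (6, 2, 5)
w2 = Lw1 = (53, 61, 38)
w3 = Lw2 = (722, 607, 540)
The requested component of w3 is 722.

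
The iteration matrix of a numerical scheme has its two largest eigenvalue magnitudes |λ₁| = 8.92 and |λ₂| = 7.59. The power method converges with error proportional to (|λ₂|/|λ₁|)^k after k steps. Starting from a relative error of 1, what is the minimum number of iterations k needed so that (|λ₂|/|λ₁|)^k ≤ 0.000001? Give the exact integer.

86

|λ₂/λ₁| = 7.59/8.92 = 0.85090
Need k ≥ ln(0.000001) / ln(0.85090) = -13.8155 / -0.1615 ≈ 85.564
Smallest integer k satisfying the bound: 86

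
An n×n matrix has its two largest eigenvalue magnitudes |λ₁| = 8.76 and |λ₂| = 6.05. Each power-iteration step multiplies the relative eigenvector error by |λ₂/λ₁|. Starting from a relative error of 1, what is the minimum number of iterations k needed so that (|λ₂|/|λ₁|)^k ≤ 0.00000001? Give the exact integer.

|λ₂/λ₁| = 6.05/8.76 = 0.69064
Need k ≥ ln(0.00000001) / ln(0.69064) = -18.4207 / -0.3701 ≈ 49.767
Smallest integer k satisfying the bound: 50

50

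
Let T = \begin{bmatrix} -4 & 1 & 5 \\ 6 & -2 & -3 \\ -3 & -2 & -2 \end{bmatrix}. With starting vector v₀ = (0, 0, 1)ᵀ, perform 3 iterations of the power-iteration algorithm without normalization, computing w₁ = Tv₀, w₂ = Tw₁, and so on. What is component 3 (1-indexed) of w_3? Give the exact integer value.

25

w1 = Tv₀ = (5, -3, -2)
w2 = Tw1 = (-33, 42, -5)
w3 = Tw2 = (149, -267, 25)
The requested component of w3 is 25.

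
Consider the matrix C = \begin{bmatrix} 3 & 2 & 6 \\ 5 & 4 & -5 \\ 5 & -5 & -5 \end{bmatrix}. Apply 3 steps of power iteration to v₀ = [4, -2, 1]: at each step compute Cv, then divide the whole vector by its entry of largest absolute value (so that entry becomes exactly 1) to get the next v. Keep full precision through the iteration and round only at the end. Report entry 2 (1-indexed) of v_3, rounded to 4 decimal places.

0.8495

Cv0 = (14.00000, 7.00000, 25.00000); divide by 25.00000 → v1 = (0.56000, 0.28000, 1.00000)
Cv1 = (8.24000, -1.08000, -3.60000); divide by 8.24000 → v2 = (1.00000, -0.13107, -0.43689)
Cv2 = (0.11650, 6.66019, 7.83981); divide by 7.83981 → v3 = (0.01486, 0.84954, 1.00000)
Requested entry of v3: 1372/1615 = 0.8495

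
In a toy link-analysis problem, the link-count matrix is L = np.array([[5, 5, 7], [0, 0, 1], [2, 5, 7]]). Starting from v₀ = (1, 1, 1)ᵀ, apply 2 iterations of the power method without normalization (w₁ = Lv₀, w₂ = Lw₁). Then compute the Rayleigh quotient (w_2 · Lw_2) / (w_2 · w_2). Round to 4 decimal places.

10.3956

w1 = Lv₀ = (17, 1, 14)
w2 = Lw1 = (188, 14, 137)
Lw2 = (1969, 137, 1405)
w2·Lw2 = 188·1969 + 14·137 + 137·1405 = 564575; w2·w2 = 188·188 + 14·14 + 137·137 = 54309
λ ≈ 564575/54309 = 10.3956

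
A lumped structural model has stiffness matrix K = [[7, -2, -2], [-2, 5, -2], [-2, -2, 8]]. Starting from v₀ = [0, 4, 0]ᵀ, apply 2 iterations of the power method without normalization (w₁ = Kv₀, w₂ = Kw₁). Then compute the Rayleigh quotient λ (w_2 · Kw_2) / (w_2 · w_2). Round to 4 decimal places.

λ ≈ 8.0593

w1 = Kv₀ = (-8, 20, -8)
w2 = Kw1 = (-80, 132, -88)
Kw2 = (-648, 996, -808)
w2·Kw2 = (-80)·(-648) + 132·996 + (-88)·(-808) = 254416; w2·w2 = (-80)·(-80) + 132·132 + (-88)·(-88) = 31568
λ ≈ 254416/31568 = 8.0593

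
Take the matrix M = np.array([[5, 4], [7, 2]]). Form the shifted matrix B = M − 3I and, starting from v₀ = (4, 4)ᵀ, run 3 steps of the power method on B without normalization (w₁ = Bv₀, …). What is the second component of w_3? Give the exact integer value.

864

B = M − 3I has rows (2, 4); (7, -1)
w1 = Bv₀ = (2·4 + 4·4; 7·4 + (-1)·4) = (24, 24)
w2 = Bw1 = (2·24 + 4·24; 7·24 + (-1)·24) = (144, 144)
w3 = Bw2 = (864, 864)
Requested component of w3: 864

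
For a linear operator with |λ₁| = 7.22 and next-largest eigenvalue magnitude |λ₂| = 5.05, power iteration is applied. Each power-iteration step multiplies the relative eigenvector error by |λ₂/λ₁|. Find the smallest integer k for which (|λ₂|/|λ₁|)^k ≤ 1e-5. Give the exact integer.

|λ₂/λ₁| = 5.05/7.22 = 0.69945
Need k ≥ ln(1e-5) / ln(0.69945) = -11.5129 / -0.3575 ≈ 32.207
Smallest integer k satisfying the bound: 33

33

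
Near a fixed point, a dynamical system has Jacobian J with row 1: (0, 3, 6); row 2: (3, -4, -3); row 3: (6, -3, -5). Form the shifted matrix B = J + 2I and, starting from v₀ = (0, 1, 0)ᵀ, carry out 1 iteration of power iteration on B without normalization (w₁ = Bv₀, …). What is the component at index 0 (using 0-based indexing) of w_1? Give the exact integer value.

3

B = J + 2I has rows (2, 3, 6); (3, -2, -3); (6, -3, -3)
w1 = Bv₀ = (2·0 + 3·1 + 6·0; 3·0 + (-2)·1 + (-3)·0; 6·0 + (-3)·1 + (-3)·0) = (3, -2, -3)
Requested component of w1: 3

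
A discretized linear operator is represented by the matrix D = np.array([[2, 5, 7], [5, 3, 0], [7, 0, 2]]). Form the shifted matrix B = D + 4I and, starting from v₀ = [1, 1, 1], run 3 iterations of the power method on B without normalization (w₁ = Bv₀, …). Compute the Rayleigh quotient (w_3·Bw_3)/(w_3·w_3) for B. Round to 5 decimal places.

μ ≈ 14.78626

B = D + 4I has rows (6, 5, 7); (5, 7, 0); (7, 0, 6)
w1 = Bv₀ = (18, 12, 13)
w2 = Bw1 = (259, 174, 204)
w3 = Bw2 = (3852, 2513, 3037)
Bw3 = (56936, 36851, 45186)
w3·Bw3 = 449153917; w3·w3 = 30376442; μ ≈ 449153917/30376442 = 14.78626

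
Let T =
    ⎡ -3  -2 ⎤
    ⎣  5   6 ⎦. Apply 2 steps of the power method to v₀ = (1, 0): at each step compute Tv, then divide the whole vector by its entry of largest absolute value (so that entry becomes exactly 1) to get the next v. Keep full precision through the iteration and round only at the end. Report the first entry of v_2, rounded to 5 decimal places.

Tv0 = (-3.000000, 5.000000); divide by 5.000000 → v1 = (-0.600000, 1.000000)
Tv1 = (-0.200000, 3.000000); divide by 3.000000 → v2 = (-0.066667, 1.000000)
Requested entry of v2: -1/15 = -0.06667

-0.06667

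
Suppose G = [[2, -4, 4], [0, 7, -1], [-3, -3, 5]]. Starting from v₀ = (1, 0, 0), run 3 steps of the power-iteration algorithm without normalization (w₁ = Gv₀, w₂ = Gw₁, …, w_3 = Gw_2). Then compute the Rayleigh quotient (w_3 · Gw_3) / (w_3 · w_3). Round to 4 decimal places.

5.4423

w1 = Gv₀ = (2·1 + (-4)·0 + 4·0; 0·1 + 7·0 + (-1)·0; (-3)·1 + (-3)·0 + 5·0) = (2, 0, -3)
w2 = Gw1 = (2·2 + (-4)·0 + 4·(-3); 0·2 + 7·0 + (-1)·(-3); (-3)·2 + (-3)·0 + 5·(-3)) = (-8, 3, -21)
w3 = Gw2 = (-112, 42, -90)
Gw3 = (-752, 384, -240)
w3·Gw3 = (-112)·(-752) + 42·384 + (-90)·(-240) = 121952; w3·w3 = (-112)·(-112) + 42·42 + (-90)·(-90) = 22408
λ ≈ 121952/22408 = 5.4423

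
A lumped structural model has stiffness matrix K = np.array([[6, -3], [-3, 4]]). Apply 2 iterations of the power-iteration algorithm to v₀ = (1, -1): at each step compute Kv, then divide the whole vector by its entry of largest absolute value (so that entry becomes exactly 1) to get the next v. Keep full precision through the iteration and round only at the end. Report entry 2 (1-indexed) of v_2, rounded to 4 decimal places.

Kv0 = (9.00000, -7.00000); divide by 9.00000 → v1 = (1.00000, -0.77778)
Kv1 = (8.33333, -6.11111); divide by 8.33333 → v2 = (1.00000, -0.73333)
Requested entry of v2: -55/75 = -0.7333

-0.7333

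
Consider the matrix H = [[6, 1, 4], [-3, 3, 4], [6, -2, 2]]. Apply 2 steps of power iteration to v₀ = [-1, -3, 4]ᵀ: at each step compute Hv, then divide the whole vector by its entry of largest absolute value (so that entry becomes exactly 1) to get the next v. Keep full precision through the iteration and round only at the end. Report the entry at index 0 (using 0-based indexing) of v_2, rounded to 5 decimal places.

1.00000

Hv0 = (7.000000, 10.000000, 8.000000); divide by 10.000000 → v1 = (0.700000, 1.000000, 0.800000)
Hv1 = (8.400000, 4.100000, 3.800000); divide by 8.400000 → v2 = (1.000000, 0.488095, 0.452381)
Requested entry of v2: 84/84 = 1.00000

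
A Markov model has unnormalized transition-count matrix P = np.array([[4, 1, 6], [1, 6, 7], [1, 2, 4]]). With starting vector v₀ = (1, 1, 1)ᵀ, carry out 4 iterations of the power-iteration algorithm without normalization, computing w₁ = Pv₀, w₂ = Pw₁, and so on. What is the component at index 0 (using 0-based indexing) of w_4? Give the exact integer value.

9153

w1 = Pv₀ = (4·1 + 1·1 + 6·1; 1·1 + 6·1 + 7·1; 1·1 + 2·1 + 4·1) = (11, 14, 7)
w2 = Pw1 = (4·11 + 1·14 + 6·7; 1·11 + 6·14 + 7·7; 1·11 + 2·14 + 4·7) = (100, 144, 67)
w3 = Pw2 = (946, 1433, 656)
w4 = Pw3 = (9153, 14136, 6436)
The requested component of w4 is 9153.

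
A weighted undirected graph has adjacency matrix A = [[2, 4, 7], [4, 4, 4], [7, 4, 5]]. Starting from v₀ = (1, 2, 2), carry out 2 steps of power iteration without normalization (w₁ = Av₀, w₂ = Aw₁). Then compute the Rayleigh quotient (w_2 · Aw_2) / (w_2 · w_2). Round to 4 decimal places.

13.8673

w1 = Av₀ = (24, 20, 25)
w2 = Aw1 = (303, 276, 373)
Aw2 = (4321, 3808, 5090)
w2·Aw2 = 303·4321 + 276·3808 + 373·5090 = 4258841; w2·w2 = 303·303 + 276·276 + 373·373 = 307114
λ ≈ 4258841/307114 = 13.8673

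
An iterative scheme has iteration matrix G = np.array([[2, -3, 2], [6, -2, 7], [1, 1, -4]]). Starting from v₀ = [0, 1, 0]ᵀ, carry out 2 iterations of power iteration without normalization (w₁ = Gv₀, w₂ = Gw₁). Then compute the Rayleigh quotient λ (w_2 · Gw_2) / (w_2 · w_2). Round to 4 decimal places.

w1 = Gv₀ = (2·0 + (-3)·1 + 2·0; 6·0 + (-2)·1 + 7·0; 1·0 + 1·1 + (-4)·0) = (-3, -2, 1)
w2 = Gw1 = (2·(-3) + (-3)·(-2) + 2·1; 6·(-3) + (-2)·(-2) + 7·1; 1·(-3) + 1·(-2) + (-4)·1) = (2, -7, -9)
Gw2 = (7, -37, 31)
w2·Gw2 = 2·7 + (-7)·(-37) + (-9)·31 = -6; w2·w2 = 2·2 + (-7)·(-7) + (-9)·(-9) = 134
λ ≈ -6/134 = -0.0448

λ ≈ -0.0448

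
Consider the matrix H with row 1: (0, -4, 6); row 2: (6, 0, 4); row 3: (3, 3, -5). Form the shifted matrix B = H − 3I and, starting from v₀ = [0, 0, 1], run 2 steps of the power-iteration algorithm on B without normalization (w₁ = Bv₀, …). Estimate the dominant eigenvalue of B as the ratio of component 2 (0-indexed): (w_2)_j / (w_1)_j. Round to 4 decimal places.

μ ≈ -11.7500

B = H − 3I has rows (-3, -4, 6); (6, -3, 4); (3, 3, -8)
w1 = Bv₀ = ((-3)·0 + (-4)·0 + 6·1; 6·0 + (-3)·0 + 4·1; 3·0 + 3·0 + (-8)·1) = (6, 4, -8)
w2 = Bw1 = ((-3)·6 + (-4)·4 + 6·(-8); 6·6 + (-3)·4 + 4·(-8); 3·6 + 3·4 + (-8)·(-8)) = (-82, -8, 94)
Ratio: 94/-8 = -11.7500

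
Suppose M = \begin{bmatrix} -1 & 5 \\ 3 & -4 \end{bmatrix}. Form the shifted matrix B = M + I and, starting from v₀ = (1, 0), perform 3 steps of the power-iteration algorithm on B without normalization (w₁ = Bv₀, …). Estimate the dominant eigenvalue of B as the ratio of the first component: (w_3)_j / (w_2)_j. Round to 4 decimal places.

B = M + I has rows (0, 5); (3, -3)
w1 = Bv₀ = (0, 3)
w2 = Bw1 = (15, -9)
w3 = Bw2 = (-45, 72)
Ratio: -45/15 = -3.0000

-3.0000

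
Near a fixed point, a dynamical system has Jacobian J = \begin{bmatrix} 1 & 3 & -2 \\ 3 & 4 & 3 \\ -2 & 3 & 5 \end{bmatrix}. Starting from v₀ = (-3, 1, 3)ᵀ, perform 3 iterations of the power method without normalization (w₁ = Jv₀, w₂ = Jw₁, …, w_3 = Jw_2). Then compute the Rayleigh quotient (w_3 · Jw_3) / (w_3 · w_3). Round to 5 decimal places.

w1 = Jv₀ = (1·(-3) + 3·1 + (-2)·3; 3·(-3) + 4·1 + 3·3; (-2)·(-3) + 3·1 + 5·3) = (-6, 4, 24)
w2 = Jw1 = (1·(-6) + 3·4 + (-2)·24; 3·(-6) + 4·4 + 3·24; (-2)·(-6) + 3·4 + 5·24) = (-42, 70, 144)
w3 = Jw2 = (-120, 586, 1014)
Jw3 = (-390, 5026, 7068)
w3·Jw3 = (-120)·(-390) + 586·5026 + 1014·7068 = 10158988; w3·w3 = (-120)·(-120) + 586·586 + 1014·1014 = 1385992
λ ≈ 10158988/1385992 = 7.32976

λ ≈ 7.32976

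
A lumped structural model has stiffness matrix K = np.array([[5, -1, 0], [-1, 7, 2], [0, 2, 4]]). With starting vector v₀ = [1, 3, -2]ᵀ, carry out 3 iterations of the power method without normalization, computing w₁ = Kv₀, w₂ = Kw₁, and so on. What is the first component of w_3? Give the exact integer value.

w1 = Kv₀ = (5·1 + (-1)·3 + 0·(-2); (-1)·1 + 7·3 + 2·(-2); 0·1 + 2·3 + 4·(-2)) = (2, 16, -2)
w2 = Kw1 = (5·2 + (-1)·16 + 0·(-2); (-1)·2 + 7·16 + 2·(-2); 0·2 + 2·16 + 4·(-2)) = (-6, 106, 24)
w3 = Kw2 = (-136, 796, 308)
The requested component of w3 is -136.

-136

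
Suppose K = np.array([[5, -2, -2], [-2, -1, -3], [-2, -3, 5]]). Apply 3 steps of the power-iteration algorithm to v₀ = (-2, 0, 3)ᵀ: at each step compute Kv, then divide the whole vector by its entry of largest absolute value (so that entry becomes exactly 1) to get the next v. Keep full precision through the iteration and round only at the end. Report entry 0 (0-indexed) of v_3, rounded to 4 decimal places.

-0.7951

Kv0 = (-16.00000, -5.00000, 19.00000); divide by 19.00000 → v1 = (-0.84211, -0.26316, 1.00000)
Kv1 = (-5.68421, -1.05263, 7.47368); divide by 7.47368 → v2 = (-0.76056, -0.14085, 1.00000)
Kv2 = (-5.52113, -1.33803, 6.94366); divide by 6.94366 → v3 = (-0.79513, -0.19270, 1.00000)
Requested entry of v3: -784/986 = -0.7951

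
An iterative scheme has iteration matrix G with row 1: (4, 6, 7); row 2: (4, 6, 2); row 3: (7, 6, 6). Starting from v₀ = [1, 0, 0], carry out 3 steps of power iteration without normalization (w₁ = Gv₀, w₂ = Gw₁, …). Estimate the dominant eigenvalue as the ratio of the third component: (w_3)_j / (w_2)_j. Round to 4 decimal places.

16.0745

w1 = Gv₀ = (4, 4, 7)
w2 = Gw1 = (89, 54, 94)
w3 = Gw2 = (1338, 868, 1511)
Ratio at component: 1511 / 94 = 16.0745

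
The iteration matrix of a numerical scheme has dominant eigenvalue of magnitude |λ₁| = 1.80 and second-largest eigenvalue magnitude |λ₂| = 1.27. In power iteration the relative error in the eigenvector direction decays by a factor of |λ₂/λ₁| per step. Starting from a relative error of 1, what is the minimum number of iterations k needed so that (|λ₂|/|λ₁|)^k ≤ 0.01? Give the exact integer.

14

|λ₂/λ₁| = 1.27/1.80 = 0.70556
Need k ≥ ln(0.01) / ln(0.70556) = -4.6052 / -0.3488 ≈ 13.204
Smallest integer k satisfying the bound: 14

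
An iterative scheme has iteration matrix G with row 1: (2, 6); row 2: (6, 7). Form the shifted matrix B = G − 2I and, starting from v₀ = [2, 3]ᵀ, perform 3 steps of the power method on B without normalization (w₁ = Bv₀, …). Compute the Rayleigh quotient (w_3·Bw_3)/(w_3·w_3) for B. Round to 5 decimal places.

9.00000

B = G − 2I has rows (0, 6); (6, 5)
w1 = Bv₀ = (0·2 + 6·3; 6·2 + 5·3) = (18, 27)
w2 = Bw1 = (0·18 + 6·27; 6·18 + 5·27) = (162, 243)
w3 = Bw2 = (1458, 2187)
Bw3 = (13122, 19683)
w3·Bw3 = 62178597; w3·w3 = 6908733; μ ≈ 62178597/6908733 = 9.00000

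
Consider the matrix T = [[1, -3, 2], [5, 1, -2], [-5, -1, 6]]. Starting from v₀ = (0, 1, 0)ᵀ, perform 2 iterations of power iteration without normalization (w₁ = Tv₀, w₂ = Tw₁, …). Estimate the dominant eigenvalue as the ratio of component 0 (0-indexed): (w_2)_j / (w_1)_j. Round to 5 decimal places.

2.66667

w1 = Tv₀ = (1·0 + (-3)·1 + 2·0; 5·0 + 1·1 + (-2)·0; (-5)·0 + (-1)·1 + 6·0) = (-3, 1, -1)
w2 = Tw1 = (1·(-3) + (-3)·1 + 2·(-1); 5·(-3) + 1·1 + (-2)·(-1); (-5)·(-3) + (-1)·1 + 6·(-1)) = (-8, -12, 8)
Ratio at component: -8 / -3 = 2.66667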